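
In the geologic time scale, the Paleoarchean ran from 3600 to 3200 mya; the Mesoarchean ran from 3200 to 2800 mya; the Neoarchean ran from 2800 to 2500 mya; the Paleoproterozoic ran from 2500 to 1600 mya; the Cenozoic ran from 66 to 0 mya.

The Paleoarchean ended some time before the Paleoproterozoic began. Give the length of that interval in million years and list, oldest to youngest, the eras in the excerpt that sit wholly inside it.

End of Paleoarchean = 3200 Ma; start of Paleoproterozoic = 2500 Ma.
Gap = 3200 − 2500 = 700 Myr.
Eras wholly inside 3200–2500 Ma: Mesoarchean (3200–2800), Neoarchean (2800–2500).

700 million years; Mesoarchean, Neoarchean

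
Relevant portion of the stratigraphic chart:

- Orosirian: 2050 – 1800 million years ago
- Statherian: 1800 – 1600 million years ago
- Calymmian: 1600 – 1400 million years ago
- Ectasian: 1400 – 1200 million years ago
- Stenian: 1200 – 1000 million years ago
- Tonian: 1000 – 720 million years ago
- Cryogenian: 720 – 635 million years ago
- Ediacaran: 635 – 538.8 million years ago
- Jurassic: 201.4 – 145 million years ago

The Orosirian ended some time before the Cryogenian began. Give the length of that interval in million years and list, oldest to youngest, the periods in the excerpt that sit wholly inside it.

1080 million years; Statherian, Calymmian, Ectasian, Stenian, Tonian

End of Orosirian = 1800 Ma; start of Cryogenian = 720 Ma.
Gap = 1800 − 720 = 1080 Myr.
Periods wholly inside 1800–720 Ma: Statherian (1800–1600), Calymmian (1600–1400), Ectasian (1400–1200), Stenian (1200–1000), Tonian (1000–720).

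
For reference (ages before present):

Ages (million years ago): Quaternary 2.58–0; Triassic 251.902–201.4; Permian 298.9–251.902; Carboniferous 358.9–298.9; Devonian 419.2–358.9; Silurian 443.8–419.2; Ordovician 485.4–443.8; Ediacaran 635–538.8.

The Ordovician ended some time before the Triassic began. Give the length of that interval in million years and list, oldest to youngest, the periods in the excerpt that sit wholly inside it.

End of Ordovician = 443.8 Ma; start of Triassic = 251.902 Ma.
Gap = 443.8 − 251.902 = 191.898 Myr.
Periods wholly inside 443.8–251.902 Ma: Silurian (443.8–419.2), Devonian (419.2–358.9), Carboniferous (358.9–298.9), Permian (298.9–251.902).

191.898 million years; Silurian, Devonian, Carboniferous, Permian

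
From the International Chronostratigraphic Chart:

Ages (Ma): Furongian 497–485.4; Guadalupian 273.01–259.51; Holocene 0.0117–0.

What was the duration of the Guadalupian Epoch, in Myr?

13.5 million years

273.01 − 259.51 = 13.5 million years.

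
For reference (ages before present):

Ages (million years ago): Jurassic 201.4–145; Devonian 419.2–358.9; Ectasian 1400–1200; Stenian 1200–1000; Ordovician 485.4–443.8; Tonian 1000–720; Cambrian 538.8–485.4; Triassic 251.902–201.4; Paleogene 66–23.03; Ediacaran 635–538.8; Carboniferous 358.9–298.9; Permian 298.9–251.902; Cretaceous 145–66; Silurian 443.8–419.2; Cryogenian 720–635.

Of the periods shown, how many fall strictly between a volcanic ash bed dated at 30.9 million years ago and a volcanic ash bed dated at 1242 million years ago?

1242 Ma sits inside the Ectasian (1400–1200) and 30.9 Ma inside the Paleogene (66–23.03); neither of those is wholly between the two dates.
The listed periods lying completely between them are Stenian, Tonian, Cryogenian, Ediacaran, Cambrian, Ordovician, Silurian, Devonian, Carboniferous, Permian, Triassic, Jurassic, Cretaceous — 13 in all.

13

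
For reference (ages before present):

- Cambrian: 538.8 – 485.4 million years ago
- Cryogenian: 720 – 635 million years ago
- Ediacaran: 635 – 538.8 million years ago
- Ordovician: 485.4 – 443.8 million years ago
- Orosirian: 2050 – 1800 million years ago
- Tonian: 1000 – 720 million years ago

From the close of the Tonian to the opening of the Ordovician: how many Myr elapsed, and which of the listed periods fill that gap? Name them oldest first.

234.6 million years; Cryogenian, Ediacaran, Cambrian

The Tonian closes at 720 Ma and the Ordovician opens at 485.4 Ma, so the interval is 720 − 485.4 = 234.6 Myr.
A period fits inside if it starts at or after 720 Ma and ends at or before 485.4 Ma; oldest first that gives Cryogenian, Ediacaran, Cambrian.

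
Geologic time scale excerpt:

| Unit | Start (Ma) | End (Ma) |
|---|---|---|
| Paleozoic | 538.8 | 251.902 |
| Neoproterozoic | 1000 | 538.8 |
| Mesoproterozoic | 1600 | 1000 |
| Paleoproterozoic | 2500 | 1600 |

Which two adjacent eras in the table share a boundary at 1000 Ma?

The Mesoproterozoic ends at 1000 Ma and the Neoproterozoic begins at 1000 Ma, so they share that boundary.

Mesoproterozoic and Neoproterozoic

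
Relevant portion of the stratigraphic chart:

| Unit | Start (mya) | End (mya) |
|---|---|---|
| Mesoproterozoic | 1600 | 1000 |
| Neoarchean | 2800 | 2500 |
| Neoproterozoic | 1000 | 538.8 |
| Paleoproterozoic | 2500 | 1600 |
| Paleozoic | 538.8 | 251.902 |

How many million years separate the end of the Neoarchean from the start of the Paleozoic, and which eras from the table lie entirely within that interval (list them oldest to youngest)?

The Neoarchean closes at 2500 Ma and the Paleozoic opens at 538.8 Ma, so the interval is 2500 − 538.8 = 1961.2 Myr.
An era fits inside if it starts at or after 2500 Ma and ends at or before 538.8 Ma; oldest first that gives Paleoproterozoic, Mesoproterozoic, Neoproterozoic.

1961.2 million years; Paleoproterozoic, Mesoproterozoic, Neoproterozoic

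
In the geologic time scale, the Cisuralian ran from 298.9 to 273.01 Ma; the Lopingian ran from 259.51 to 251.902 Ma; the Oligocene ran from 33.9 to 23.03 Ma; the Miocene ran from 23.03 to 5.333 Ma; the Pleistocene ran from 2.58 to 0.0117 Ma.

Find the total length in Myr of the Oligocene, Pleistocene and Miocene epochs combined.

Duration is start − end for each: (33.9 − 23.03) + (2.58 − 0.0117) + (23.03 − 5.333).
That is 10.87 + 2.5683 + 17.697, which totals 31.1353 million years.

31.1353 million years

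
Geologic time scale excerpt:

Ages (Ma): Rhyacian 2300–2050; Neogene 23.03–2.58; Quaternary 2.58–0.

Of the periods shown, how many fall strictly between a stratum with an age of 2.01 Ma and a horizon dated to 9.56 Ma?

0

The older date is 9.56 Ma and the younger is 2.01 Ma.
No period both begins after 9.56 Ma and ends before 2.01 Ma, so the count is 0.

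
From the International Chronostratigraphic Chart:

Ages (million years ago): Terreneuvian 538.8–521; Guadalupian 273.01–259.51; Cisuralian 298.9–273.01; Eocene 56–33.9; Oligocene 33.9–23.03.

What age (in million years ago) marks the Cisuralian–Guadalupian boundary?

273.01 million years ago

The Cisuralian ends and the Guadalupian begins at 273.01 million years ago.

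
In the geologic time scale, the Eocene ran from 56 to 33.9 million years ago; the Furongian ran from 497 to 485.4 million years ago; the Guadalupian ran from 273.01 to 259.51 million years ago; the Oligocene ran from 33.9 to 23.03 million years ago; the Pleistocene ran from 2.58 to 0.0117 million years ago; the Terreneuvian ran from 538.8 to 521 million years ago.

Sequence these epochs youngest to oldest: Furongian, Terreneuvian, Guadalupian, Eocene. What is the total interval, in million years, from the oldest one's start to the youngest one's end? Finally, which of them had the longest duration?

From the excerpt: Furongian 497–485.4; Terreneuvian 538.8–521; Guadalupian 273.01–259.51; Eocene 56–33.9 (Ma).
Larger Ma is earlier, so the oldest is Terreneuvian and the youngest is Eocene; youngest to oldest: Eocene, Guadalupian, Furongian, Terreneuvian.
Oldest start 538.8 minus youngest end 33.9 gives 504.9 Myr overall.
Individual lengths (start − end): Furongian 11.6; Eocene 22.1; Guadalupian 13.5; Terreneuvian 17.8. The largest is Eocene at 22.1 Myr.

Eocene → Guadalupian → Furongian → Terreneuvian; total span 504.9 Myr; longest is Eocene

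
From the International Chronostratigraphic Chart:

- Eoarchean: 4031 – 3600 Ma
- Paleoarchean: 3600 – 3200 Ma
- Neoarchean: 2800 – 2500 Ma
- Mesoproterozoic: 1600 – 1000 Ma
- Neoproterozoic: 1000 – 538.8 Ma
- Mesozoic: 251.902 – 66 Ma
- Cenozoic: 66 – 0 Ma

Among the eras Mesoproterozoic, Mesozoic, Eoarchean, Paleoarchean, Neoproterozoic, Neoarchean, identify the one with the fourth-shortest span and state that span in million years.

Durations: Mesoproterozoic 600; Mesozoic 185.902; Eoarchean 431; Paleoarchean 400; Neoproterozoic 461.2; Neoarchean 300 Myr.
Sorted shortest-first: Mesozoic (185.902), Neoarchean (300), Paleoarchean (400), Eoarchean (431), Neoproterozoic (461.2), Mesoproterozoic (600).
The fourth shortest is Eoarchean at 431 Myr.

Eoarchean, 431 million years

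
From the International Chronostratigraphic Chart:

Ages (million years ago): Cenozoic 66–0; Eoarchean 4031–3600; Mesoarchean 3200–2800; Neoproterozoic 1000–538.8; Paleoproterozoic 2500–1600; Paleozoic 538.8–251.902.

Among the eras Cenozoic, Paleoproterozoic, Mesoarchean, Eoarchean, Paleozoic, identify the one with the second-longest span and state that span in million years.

Eoarchean, 431 million years

Start − end for each: Cenozoic 66 − 0 = 66; Paleoproterozoic 2500 − 1600 = 900; Mesoarchean 3200 − 2800 = 400; Eoarchean 4031 − 3600 = 431; Paleozoic 538.8 − 251.902 = 286.898.
Ranking these from longest: Paleoproterozoic > Eoarchean > Mesoarchean > Paleozoic > Cenozoic.
Position 2 in that ranking is Eoarchean, which lasted 431 Myr.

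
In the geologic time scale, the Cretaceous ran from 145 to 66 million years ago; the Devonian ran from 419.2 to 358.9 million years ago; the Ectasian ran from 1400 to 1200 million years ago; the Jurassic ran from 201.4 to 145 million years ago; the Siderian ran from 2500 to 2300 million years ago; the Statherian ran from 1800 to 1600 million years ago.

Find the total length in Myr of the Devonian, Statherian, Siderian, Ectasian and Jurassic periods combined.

Duration is start − end for each: (419.2 − 358.9) + (1800 − 1600) + (2500 − 2300) + (1400 − 1200) + (201.4 − 145).
That is 60.3 + 200 + 200 + 200 + 56.4, which totals 716.7 million years.

716.7 million years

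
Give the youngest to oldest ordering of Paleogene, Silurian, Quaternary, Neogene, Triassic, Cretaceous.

Group by era (each group listed oldest first) — Paleozoic: Silurian; Mesozoic: Triassic, Cretaceous; Cenozoic: Paleogene, Neogene, Quaternary. The eras run Paleozoic → Mesozoic → Cenozoic. Concatenating the groups in that era order and then reversing gives youngest to oldest.

Quaternary → Neogene → Paleogene → Cretaceous → Triassic → Silurian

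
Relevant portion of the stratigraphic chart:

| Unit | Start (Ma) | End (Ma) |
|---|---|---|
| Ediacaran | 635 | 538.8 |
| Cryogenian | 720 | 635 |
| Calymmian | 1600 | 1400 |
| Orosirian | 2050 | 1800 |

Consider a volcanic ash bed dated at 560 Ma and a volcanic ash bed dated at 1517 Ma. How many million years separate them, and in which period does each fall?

957 million years apart; the first in the Ediacaran, the second in the Calymmian

Elapsed time: 1517 − 560 = 957 Myr.
560 Ma lies within 635–538.8 Ma: Ediacaran.
1517 Ma lies within 1600–1400 Ma: Calymmian.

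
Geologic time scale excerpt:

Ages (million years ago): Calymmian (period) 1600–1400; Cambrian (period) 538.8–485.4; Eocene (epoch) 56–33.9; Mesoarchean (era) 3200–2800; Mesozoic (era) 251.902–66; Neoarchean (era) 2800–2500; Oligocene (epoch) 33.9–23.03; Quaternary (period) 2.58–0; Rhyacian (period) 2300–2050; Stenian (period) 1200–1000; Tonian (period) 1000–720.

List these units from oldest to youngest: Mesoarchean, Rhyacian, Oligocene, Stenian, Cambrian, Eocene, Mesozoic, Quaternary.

Mesoarchean, Rhyacian, Stenian, Cambrian, Mesozoic, Eocene, Oligocene, Quaternary

Read off each span (Ma): Mesoarchean 3200–2800; Rhyacian 2300–2050; Oligocene 33.9–23.03; Stenian 1200–1000; Cambrian 538.8–485.4; Eocene 56–33.9; Mesozoic 251.902–66; Quaternary 2.58–0.
Larger Ma is older, so oldest→youngest is Mesoarchean, Rhyacian, Stenian, Cambrian, Mesozoic, Eocene, Oligocene, Quaternary.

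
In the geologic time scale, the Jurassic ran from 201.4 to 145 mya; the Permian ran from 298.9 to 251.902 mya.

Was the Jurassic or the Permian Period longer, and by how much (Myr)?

Jurassic: 201.4 − 145 = 56.4 Myr.
Permian: 298.9 − 251.902 = 46.998 Myr.
Difference: 56.4 − 46.998 = 9.402 Myr, so the Jurassic was longer.

Jurassic, by 9.402 million years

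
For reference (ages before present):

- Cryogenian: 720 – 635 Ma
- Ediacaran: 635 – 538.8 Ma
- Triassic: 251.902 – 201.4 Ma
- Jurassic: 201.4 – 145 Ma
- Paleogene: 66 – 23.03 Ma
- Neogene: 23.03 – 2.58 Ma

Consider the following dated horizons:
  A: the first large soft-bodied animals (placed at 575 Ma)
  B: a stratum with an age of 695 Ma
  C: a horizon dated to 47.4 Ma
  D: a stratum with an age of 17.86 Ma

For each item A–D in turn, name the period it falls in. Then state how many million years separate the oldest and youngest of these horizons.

A — Ediacaran; B — Cryogenian; C — Paleogene; D — Neogene; span 677.14 million years

Match each age against the start–end ranges in the excerpt: A = 575 Ma → Ediacaran (635–538.8); B = 695 Ma → Cryogenian (720–635); C = 47.4 Ma → Paleogene (66–23.03); D = 17.86 Ma → Neogene (23.03–2.58).
The largest age is 695 Ma and the smallest is 17.86 Ma; their difference is 677.14 Myr.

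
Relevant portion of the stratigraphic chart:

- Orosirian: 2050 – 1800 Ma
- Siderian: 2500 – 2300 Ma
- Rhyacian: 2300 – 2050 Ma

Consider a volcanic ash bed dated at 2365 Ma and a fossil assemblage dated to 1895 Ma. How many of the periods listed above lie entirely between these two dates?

2365 Ma sits inside the Siderian (2500–2300) and 1895 Ma inside the Orosirian (2050–1800); neither of those is wholly between the two dates.
The listed periods lying completely between them are Rhyacian — 1 in all.

1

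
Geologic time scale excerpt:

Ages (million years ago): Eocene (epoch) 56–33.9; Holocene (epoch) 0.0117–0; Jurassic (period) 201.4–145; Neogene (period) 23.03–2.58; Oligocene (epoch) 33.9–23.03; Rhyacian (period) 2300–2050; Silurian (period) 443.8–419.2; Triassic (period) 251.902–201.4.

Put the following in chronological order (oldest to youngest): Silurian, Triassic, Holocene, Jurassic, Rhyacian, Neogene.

The oldest of these is Rhyacian (starts 2300 Ma) and the youngest is Holocene (ends 0 Ma).
In between, by decreasing start age: Silurian (443.8), Triassic (251.902), Jurassic (201.4), Neogene (23.03).

Rhyacian, Silurian, Triassic, Jurassic, Neogene, Holocene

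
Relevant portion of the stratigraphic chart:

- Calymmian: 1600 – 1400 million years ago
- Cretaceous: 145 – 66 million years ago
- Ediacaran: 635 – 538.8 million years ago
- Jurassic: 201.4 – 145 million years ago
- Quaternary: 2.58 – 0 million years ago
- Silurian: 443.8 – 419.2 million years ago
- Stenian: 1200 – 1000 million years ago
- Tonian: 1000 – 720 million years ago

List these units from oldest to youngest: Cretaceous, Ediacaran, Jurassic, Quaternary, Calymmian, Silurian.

Calymmian, Ediacaran, Silurian, Jurassic, Cretaceous, Quaternary

The oldest of these is Calymmian (starts 1600 Ma) and the youngest is Quaternary (ends 0 Ma).
In between, by decreasing start age: Ediacaran (635), Silurian (443.8), Jurassic (201.4), Cretaceous (145).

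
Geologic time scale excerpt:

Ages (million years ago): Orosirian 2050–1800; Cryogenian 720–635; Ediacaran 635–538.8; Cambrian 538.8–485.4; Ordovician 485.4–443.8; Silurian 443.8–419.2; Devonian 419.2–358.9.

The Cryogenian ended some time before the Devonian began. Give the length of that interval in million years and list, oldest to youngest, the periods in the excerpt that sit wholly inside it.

End of Cryogenian = 635 Ma; start of Devonian = 419.2 Ma.
Gap = 635 − 419.2 = 215.8 Myr.
Periods wholly inside 635–419.2 Ma: Ediacaran (635–538.8), Cambrian (538.8–485.4), Ordovician (485.4–443.8), Silurian (443.8–419.2).

215.8 million years; Ediacaran, Cambrian, Ordovician, Silurian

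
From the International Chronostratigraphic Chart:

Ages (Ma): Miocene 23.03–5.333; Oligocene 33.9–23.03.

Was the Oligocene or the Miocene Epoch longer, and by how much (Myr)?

Miocene, by 6.827 million years

Oligocene: 33.9 − 23.03 = 10.87 Myr.
Miocene: 23.03 − 5.333 = 17.697 Myr.
Difference: 17.697 − 10.87 = 6.827 Myr, so the Miocene was longer.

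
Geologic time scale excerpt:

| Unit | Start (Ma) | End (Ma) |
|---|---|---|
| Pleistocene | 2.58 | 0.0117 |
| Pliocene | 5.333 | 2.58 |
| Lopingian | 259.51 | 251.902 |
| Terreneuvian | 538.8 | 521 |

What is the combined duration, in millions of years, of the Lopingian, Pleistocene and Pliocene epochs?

12.9293 million years

Duration is start − end for each: (259.51 − 251.902) + (2.58 − 0.0117) + (5.333 − 2.58).
That is 7.608 + 2.5683 + 2.753, which totals 12.9293 million years.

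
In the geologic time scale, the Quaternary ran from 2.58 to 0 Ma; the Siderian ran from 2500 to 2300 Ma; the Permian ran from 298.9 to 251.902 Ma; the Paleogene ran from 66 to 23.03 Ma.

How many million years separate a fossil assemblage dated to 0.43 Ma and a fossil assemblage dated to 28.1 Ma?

28.1 − 0.43 = 27.67 million years.

27.67 million years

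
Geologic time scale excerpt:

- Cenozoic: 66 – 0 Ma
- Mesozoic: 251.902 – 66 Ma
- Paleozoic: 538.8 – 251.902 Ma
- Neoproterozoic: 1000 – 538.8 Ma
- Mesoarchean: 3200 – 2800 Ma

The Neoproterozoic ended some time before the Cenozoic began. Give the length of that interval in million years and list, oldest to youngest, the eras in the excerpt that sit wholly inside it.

472.8 million years; Paleozoic, Mesozoic

The Neoproterozoic closes at 538.8 Ma and the Cenozoic opens at 66 Ma, so the interval is 538.8 − 66 = 472.8 Myr.
An era fits inside if it starts at or after 538.8 Ma and ends at or before 66 Ma; oldest first that gives Paleozoic, Mesozoic.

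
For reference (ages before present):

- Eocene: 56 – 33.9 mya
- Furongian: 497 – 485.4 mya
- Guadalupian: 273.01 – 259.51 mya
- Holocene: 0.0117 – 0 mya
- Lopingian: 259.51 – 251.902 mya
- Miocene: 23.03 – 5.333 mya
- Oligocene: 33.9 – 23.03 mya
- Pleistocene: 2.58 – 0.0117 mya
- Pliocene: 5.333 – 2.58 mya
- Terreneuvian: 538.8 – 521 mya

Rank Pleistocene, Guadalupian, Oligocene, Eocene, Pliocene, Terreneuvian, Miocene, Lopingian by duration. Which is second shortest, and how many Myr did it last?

Start − end for each: Pleistocene 2.58 − 0.0117 = 2.5683; Guadalupian 273.01 − 259.51 = 13.5; Oligocene 33.9 − 23.03 = 10.87; Eocene 56 − 33.9 = 22.1; Pliocene 5.333 − 2.58 = 2.753; Terreneuvian 538.8 − 521 = 17.8; Miocene 23.03 − 5.333 = 17.697; Lopingian 259.51 − 251.902 = 7.608.
Ranking these from shortest: Pleistocene < Pliocene < Lopingian < Oligocene < Guadalupian < Miocene < Terreneuvian < Eocene.
Position 2 in that ranking is Pliocene, which lasted 2.753 Myr.

Pliocene, 2.753 million years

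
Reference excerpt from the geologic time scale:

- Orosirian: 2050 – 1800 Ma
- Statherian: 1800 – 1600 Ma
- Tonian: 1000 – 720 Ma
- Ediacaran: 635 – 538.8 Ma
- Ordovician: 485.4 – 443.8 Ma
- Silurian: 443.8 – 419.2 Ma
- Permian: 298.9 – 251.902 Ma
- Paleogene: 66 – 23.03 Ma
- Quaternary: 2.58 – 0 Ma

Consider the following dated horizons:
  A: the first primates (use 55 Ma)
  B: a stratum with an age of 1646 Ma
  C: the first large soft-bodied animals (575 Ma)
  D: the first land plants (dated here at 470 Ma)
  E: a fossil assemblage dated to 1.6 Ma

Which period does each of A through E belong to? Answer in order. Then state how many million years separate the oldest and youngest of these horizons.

A: 55 Ma lies in 66–23.03 Ma, so Paleogene.
B: 1646 Ma lies in 1800–1600 Ma, so Statherian.
C: 575 Ma lies in 635–538.8 Ma, so Ediacaran.
D: 470 Ma lies in 485.4–443.8 Ma, so Ordovician.
E: 1.6 Ma lies in 2.58–0 Ma, so Quaternary.
Oldest = 1646 Ma, youngest = 1.6 Ma → span 1644.4 Myr.

A — Paleogene; B — Statherian; C — Ediacaran; D — Ordovician; E — Quaternary; span 1644.4 million years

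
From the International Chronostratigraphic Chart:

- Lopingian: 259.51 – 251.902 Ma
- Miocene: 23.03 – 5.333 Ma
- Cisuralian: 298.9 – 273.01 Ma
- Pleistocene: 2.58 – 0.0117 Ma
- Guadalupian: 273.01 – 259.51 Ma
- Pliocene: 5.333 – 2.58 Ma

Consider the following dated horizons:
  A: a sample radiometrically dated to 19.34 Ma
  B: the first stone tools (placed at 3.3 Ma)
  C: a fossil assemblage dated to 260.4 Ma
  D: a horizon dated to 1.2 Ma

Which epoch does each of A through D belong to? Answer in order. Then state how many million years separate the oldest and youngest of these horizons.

Match each age against the start–end ranges in the excerpt: A = 19.34 Ma → Miocene (23.03–5.333); B = 3.3 Ma → Pliocene (5.333–2.58); C = 260.4 Ma → Guadalupian (273.01–259.51); D = 1.2 Ma → Pleistocene (2.58–0.0117).
The largest age is 260.4 Ma and the smallest is 1.2 Ma; their difference is 259.2 Myr.

A — Miocene; B — Pliocene; C — Guadalupian; D — Pleistocene; span 259.2 million years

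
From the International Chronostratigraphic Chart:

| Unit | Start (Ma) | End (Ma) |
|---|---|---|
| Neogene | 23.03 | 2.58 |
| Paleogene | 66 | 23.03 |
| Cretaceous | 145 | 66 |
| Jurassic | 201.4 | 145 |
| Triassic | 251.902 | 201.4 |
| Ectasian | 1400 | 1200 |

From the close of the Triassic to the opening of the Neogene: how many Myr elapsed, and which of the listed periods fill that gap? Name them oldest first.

178.37 million years; Jurassic, Cretaceous, Paleogene

End of Triassic = 201.4 Ma; start of Neogene = 23.03 Ma.
Gap = 201.4 − 23.03 = 178.37 Myr.
Periods wholly inside 201.4–23.03 Ma: Jurassic (201.4–145), Cretaceous (145–66), Paleogene (66–23.03).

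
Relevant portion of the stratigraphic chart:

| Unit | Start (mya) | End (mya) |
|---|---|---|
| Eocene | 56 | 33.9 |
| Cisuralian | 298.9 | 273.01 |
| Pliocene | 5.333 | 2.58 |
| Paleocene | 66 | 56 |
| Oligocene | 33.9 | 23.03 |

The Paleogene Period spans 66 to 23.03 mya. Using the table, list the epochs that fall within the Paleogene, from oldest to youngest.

Epochs with both bounds inside 66–23.03 Ma: Paleocene (66–56), Eocene (56–33.9), Oligocene (33.9–23.03).

Paleocene, Eocene, Oligocene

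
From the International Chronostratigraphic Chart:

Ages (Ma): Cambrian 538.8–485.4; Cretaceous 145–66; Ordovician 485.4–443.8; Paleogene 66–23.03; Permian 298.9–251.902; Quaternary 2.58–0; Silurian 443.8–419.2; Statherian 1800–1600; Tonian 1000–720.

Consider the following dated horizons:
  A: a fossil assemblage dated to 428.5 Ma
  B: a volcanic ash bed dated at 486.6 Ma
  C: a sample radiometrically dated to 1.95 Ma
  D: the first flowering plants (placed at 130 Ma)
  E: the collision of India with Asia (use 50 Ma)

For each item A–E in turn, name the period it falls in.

A — Silurian; B — Cambrian; C — Quaternary; D — Cretaceous; E — Paleogene

Match each age against the start–end ranges in the excerpt: A = 428.5 Ma → Silurian (443.8–419.2); B = 486.6 Ma → Cambrian (538.8–485.4); C = 1.95 Ma → Quaternary (2.58–0); D = 130 Ma → Cretaceous (145–66); E = 50 Ma → Paleogene (66–23.03).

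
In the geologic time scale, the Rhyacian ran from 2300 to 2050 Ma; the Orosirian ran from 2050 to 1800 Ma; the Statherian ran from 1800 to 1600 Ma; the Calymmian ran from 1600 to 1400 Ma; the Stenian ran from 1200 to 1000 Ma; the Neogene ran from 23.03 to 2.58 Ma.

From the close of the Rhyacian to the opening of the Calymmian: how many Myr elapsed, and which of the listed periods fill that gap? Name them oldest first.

The Rhyacian closes at 2050 Ma and the Calymmian opens at 1600 Ma, so the interval is 2050 − 1600 = 450 Myr.
A period fits inside if it starts at or after 2050 Ma and ends at or before 1600 Ma; oldest first that gives Orosirian, Statherian.

450 million years; Orosirian, Statherian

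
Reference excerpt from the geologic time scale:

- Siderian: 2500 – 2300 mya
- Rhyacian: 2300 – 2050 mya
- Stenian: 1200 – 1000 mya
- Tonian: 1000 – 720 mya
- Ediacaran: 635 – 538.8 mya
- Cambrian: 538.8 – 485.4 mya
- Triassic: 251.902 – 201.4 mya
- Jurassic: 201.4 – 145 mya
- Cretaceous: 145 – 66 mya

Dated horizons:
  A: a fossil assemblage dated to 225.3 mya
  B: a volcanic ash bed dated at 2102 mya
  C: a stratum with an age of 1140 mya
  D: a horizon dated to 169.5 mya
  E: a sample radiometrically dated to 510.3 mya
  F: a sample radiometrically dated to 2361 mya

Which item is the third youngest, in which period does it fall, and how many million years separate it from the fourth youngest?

Smaller Ma means younger, so youngest first: D 169.5 < A 225.3 < E 510.3 < C 1140 < B 2102 < F 2361.
Counting 3 along gives E (510.3 Ma); the excerpt puts that inside the Cambrian, 538.8–485.4 Ma.
Next in line is C (1140 Ma), and 1140 − 510.3 = 629.7 Myr.

E, in the Cambrian; 629.7 million years to C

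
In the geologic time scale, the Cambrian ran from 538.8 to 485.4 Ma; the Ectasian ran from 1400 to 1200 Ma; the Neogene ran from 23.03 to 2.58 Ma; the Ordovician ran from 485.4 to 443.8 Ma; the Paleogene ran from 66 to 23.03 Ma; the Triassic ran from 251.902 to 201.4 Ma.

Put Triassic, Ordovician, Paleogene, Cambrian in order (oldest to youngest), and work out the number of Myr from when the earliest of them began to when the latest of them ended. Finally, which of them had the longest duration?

From the excerpt: Triassic 251.902–201.4; Ordovician 485.4–443.8; Paleogene 66–23.03; Cambrian 538.8–485.4 (Ma).
Larger Ma is earlier, so the oldest is Cambrian and the youngest is Paleogene; oldest to youngest: Cambrian, Ordovician, Triassic, Paleogene.
Oldest start 538.8 minus youngest end 23.03 gives 515.77 Myr overall.
Individual lengths (start − end): Cambrian 53.4; Paleogene 42.97; Ordovician 41.6; Triassic 50.502. The largest is Cambrian at 53.4 Myr.

Cambrian, Ordovician, Triassic, Paleogene; total span 515.77 Myr; longest is Cambrian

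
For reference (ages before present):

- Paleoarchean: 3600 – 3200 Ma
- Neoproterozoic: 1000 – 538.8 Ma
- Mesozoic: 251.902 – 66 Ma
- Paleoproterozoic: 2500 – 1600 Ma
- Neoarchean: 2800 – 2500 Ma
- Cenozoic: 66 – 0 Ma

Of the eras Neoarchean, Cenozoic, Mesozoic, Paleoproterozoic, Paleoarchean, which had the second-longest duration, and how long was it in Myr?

Paleoarchean, 400 million years

Start − end for each: Neoarchean 2800 − 2500 = 300; Cenozoic 66 − 0 = 66; Mesozoic 251.902 − 66 = 185.902; Paleoproterozoic 2500 − 1600 = 900; Paleoarchean 3600 − 3200 = 400.
Ranking these from longest: Paleoproterozoic > Paleoarchean > Neoarchean > Mesozoic > Cenozoic.
Position 2 in that ranking is Paleoarchean, which lasted 400 Myr.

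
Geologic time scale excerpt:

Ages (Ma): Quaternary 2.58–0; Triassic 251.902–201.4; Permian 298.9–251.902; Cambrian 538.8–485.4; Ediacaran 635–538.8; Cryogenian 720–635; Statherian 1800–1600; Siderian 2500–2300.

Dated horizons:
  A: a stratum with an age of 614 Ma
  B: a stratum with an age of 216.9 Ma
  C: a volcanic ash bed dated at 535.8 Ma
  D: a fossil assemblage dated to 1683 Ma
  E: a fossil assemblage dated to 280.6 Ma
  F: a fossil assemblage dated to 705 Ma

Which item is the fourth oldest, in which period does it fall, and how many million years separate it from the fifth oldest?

Larger Ma means older, so oldest first: D 1683 > F 705 > A 614 > C 535.8 > E 280.6 > B 216.9.
Counting 4 along gives C (535.8 Ma); the excerpt puts that inside the Cambrian, 538.8–485.4 Ma.
Next in line is E (280.6 Ma), and 535.8 − 280.6 = 255.2 Myr.

C, in the Cambrian; 255.2 million years to E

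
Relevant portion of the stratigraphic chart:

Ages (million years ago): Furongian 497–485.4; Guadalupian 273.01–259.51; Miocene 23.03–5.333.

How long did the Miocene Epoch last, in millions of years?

23.03 − 5.333 = 17.697 million years.

17.697 million years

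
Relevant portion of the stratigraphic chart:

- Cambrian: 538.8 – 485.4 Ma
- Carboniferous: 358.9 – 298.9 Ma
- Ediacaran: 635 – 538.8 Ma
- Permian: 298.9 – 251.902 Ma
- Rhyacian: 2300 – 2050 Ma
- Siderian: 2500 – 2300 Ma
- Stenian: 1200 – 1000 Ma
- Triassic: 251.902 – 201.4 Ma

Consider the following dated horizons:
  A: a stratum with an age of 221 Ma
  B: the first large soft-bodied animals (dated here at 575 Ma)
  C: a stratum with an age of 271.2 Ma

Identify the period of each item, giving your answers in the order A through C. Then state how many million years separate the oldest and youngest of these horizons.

A — Triassic; B — Ediacaran; C — Permian; span 354 million years

Match each age against the start–end ranges in the excerpt: A = 221 Ma → Triassic (251.902–201.4); B = 575 Ma → Ediacaran (635–538.8); C = 271.2 Ma → Permian (298.9–251.902).
The largest age is 575 Ma and the smallest is 221 Ma; their difference is 354 Myr.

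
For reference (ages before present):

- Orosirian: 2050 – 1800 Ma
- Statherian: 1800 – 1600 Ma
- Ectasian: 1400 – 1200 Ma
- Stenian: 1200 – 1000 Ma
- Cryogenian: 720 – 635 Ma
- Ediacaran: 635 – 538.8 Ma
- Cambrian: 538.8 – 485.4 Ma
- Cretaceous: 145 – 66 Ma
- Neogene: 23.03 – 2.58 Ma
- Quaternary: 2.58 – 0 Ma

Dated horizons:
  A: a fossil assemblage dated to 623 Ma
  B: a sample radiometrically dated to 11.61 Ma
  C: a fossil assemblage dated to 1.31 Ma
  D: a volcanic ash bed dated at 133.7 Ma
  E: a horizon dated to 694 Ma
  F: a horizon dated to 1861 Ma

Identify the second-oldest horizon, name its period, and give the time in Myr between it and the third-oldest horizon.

Larger Ma means older, so oldest first: F 1861 > E 694 > A 623 > D 133.7 > B 11.61 > C 1.31.
Counting 2 along gives E (694 Ma); the excerpt puts that inside the Cryogenian, 720–635 Ma.
Next in line is A (623 Ma), and 694 − 623 = 71 Myr.

E, in the Cryogenian; 71 million years to A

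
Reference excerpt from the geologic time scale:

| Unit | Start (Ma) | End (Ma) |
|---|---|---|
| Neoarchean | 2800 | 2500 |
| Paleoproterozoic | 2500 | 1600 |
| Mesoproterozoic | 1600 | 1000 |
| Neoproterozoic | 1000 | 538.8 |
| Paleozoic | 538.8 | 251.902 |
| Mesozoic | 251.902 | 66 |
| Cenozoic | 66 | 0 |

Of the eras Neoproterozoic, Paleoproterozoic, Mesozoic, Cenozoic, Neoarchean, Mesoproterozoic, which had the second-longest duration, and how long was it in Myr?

Mesoproterozoic, 600 million years

Start − end for each: Neoproterozoic 1000 − 538.8 = 461.2; Paleoproterozoic 2500 − 1600 = 900; Mesozoic 251.902 − 66 = 185.902; Cenozoic 66 − 0 = 66; Neoarchean 2800 − 2500 = 300; Mesoproterozoic 1600 − 1000 = 600.
Ranking these from longest: Paleoproterozoic > Mesoproterozoic > Neoproterozoic > Neoarchean > Mesozoic > Cenozoic.
Position 2 in that ranking is Mesoproterozoic, which lasted 600 Myr.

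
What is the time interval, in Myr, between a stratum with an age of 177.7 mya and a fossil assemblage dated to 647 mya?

647 − 177.7 = 469.3 million years.

469.3 million years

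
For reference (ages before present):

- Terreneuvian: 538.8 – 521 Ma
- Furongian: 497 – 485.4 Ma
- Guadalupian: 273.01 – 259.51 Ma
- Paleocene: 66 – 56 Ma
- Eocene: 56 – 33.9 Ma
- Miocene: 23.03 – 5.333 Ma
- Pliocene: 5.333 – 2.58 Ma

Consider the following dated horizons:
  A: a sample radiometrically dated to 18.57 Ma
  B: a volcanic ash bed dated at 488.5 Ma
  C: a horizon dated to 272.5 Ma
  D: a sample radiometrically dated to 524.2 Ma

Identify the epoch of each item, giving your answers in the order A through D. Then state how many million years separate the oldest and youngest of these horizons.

A — Miocene; B — Furongian; C — Guadalupian; D — Terreneuvian; span 505.63 million years

A: 18.57 Ma lies in 23.03–5.333 Ma, so Miocene.
B: 488.5 Ma lies in 497–485.4 Ma, so Furongian.
C: 272.5 Ma lies in 273.01–259.51 Ma, so Guadalupian.
D: 524.2 Ma lies in 538.8–521 Ma, so Terreneuvian.
Oldest = 524.2 Ma, youngest = 18.57 Ma → span 505.63 Myr.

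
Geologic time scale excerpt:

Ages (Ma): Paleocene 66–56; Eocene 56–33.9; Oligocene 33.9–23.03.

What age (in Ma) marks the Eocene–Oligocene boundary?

The Eocene ends and the Oligocene begins at 33.9 Ma.

33.9 Ma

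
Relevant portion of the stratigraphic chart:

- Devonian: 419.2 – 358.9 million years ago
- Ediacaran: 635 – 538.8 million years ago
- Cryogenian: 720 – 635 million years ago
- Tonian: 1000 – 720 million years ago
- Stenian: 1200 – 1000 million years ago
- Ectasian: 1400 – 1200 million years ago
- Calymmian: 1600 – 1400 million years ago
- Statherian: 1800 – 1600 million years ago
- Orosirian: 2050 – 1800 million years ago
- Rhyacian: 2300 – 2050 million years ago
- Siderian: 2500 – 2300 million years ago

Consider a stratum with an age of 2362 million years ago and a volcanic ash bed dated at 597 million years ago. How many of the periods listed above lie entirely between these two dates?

2362 Ma sits inside the Siderian (2500–2300) and 597 Ma inside the Ediacaran (635–538.8); neither of those is wholly between the two dates.
The listed periods lying completely between them are Rhyacian, Orosirian, Statherian, Calymmian, Ectasian, Stenian, Tonian, Cryogenian — 8 in all.

8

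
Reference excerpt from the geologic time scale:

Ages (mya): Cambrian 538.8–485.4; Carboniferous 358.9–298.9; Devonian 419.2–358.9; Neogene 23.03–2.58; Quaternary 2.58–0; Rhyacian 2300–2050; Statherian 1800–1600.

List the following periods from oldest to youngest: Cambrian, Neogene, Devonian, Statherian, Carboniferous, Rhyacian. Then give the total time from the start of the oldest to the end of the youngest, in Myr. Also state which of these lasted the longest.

From the excerpt: Cambrian 538.8–485.4; Neogene 23.03–2.58; Devonian 419.2–358.9; Statherian 1800–1600; Carboniferous 358.9–298.9; Rhyacian 2300–2050 (Ma).
Larger Ma is earlier, so the oldest is Rhyacian and the youngest is Neogene; oldest to youngest: Rhyacian, Statherian, Cambrian, Devonian, Carboniferous, Neogene.
Oldest start 2300 minus youngest end 2.58 gives 2297.42 Myr overall.
Individual lengths (start − end): Statherian 200; Carboniferous 60; Devonian 60.3; Neogene 20.45; Rhyacian 250; Cambrian 53.4. The largest is Rhyacian at 250 Myr.

Rhyacian → Statherian → Cambrian → Devonian → Carboniferous → Neogene; total span 2297.42 Myr; longest is Rhyacian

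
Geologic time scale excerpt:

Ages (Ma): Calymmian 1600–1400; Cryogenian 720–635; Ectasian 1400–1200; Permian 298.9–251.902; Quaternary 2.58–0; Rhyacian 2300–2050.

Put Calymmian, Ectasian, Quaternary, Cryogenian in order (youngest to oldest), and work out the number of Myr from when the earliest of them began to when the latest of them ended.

Start ages (Ma): Calymmian 1600, Ectasian 1400, Cryogenian 720, Quaternary 2.58.
Ordered youngest to oldest: Quaternary, Cryogenian, Ectasian, Calymmian.
Span = 1600 − 0 = 1600 Myr.

Quaternary → Cryogenian → Ectasian → Calymmian; total span 1600 Myr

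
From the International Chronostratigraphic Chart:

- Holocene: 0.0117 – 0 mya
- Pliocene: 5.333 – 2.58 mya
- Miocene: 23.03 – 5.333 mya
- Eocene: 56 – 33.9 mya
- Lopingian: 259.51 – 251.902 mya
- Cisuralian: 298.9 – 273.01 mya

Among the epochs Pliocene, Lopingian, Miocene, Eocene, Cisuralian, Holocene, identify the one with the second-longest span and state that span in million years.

Start − end for each: Pliocene 5.333 − 2.58 = 2.753; Lopingian 259.51 − 251.902 = 7.608; Miocene 23.03 − 5.333 = 17.697; Eocene 56 − 33.9 = 22.1; Cisuralian 298.9 − 273.01 = 25.89; Holocene 0.0117 − 0 = 0.0117.
Ranking these from longest: Cisuralian > Eocene > Miocene > Lopingian > Pliocene > Holocene.
Position 2 in that ranking is Eocene, which lasted 22.1 Myr.

Eocene, 22.1 million years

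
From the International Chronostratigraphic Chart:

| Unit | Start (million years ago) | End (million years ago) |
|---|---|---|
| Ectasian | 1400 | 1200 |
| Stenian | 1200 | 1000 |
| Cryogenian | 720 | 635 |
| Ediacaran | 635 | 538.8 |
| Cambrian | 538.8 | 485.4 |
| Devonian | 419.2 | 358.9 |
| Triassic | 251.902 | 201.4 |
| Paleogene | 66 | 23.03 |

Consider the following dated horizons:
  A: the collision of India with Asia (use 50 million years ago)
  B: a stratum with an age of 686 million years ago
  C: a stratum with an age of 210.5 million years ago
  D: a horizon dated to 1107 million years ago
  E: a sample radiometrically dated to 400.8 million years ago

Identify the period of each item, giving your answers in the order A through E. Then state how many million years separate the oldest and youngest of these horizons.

A — Paleogene; B — Cryogenian; C — Triassic; D — Stenian; E — Devonian; span 1057 million years

A: 50 Ma lies in 66–23.03 Ma, so Paleogene.
B: 686 Ma lies in 720–635 Ma, so Cryogenian.
C: 210.5 Ma lies in 251.902–201.4 Ma, so Triassic.
D: 1107 Ma lies in 1200–1000 Ma, so Stenian.
E: 400.8 Ma lies in 419.2–358.9 Ma, so Devonian.
Oldest = 1107 Ma, youngest = 50 Ma → span 1057 Myr.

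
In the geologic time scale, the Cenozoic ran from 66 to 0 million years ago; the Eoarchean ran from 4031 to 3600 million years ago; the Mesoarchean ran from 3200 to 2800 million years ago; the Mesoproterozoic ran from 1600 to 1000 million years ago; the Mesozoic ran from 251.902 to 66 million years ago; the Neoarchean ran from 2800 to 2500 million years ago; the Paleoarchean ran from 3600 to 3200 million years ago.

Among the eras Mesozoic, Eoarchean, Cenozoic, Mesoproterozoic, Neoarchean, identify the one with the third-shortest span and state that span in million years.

Start − end for each: Mesozoic 251.902 − 66 = 185.902; Eoarchean 4031 − 3600 = 431; Cenozoic 66 − 0 = 66; Mesoproterozoic 1600 − 1000 = 600; Neoarchean 2800 − 2500 = 300.
Ranking these from shortest: Cenozoic < Mesozoic < Neoarchean < Eoarchean < Mesoproterozoic.
Position 3 in that ranking is Neoarchean, which lasted 300 Myr.

Neoarchean, 300 million years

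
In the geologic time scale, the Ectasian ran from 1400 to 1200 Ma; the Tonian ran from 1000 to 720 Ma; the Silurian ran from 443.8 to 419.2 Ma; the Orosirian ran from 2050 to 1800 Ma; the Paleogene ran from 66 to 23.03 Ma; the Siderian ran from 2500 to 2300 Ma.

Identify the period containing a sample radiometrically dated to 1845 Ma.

Orosirian

1845 Ma lies between 2050 and 1800 Ma, so it falls in the Orosirian.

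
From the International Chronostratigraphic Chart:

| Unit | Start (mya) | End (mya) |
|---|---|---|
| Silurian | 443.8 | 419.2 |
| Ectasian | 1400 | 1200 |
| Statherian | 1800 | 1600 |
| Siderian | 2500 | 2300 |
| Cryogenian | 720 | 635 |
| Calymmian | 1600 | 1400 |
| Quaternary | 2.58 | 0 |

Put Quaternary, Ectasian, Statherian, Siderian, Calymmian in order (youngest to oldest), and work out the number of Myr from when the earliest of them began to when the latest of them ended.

From the excerpt: Quaternary 2.58–0; Ectasian 1400–1200; Statherian 1800–1600; Siderian 2500–2300; Calymmian 1600–1400 (Ma).
Larger Ma is earlier, so the oldest is Siderian and the youngest is Quaternary; youngest to oldest: Quaternary, Ectasian, Calymmian, Statherian, Siderian.
Oldest start 2500 minus youngest end 0 gives 2500 Myr overall.

Quaternary, Ectasian, Calymmian, Statherian, Siderian; total span 2500 Myr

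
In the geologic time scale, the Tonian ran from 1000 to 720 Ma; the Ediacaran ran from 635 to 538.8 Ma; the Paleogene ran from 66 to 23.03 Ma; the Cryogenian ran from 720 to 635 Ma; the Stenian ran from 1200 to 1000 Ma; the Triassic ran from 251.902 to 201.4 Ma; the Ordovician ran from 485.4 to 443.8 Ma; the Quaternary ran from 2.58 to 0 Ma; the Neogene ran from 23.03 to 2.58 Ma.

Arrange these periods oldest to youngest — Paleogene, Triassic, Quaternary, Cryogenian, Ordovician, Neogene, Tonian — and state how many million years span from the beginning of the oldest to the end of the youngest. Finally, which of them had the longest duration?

Tonian, Cryogenian, Ordovician, Triassic, Paleogene, Neogene, Quaternary; total span 1000 Myr; longest is Tonian

Start ages (Ma): Tonian 1000, Cryogenian 720, Ordovician 485.4, Triassic 251.902, Paleogene 66, Neogene 23.03, Quaternary 2.58.
Ordered oldest to youngest: Tonian, Cryogenian, Ordovician, Triassic, Paleogene, Neogene, Quaternary.
Span = 1000 − 0 = 1000 Myr.
Durations: Paleogene 42.97, Quaternary 2.58, Cryogenian 85, Neogene 20.45, Tonian 280, Triassic 50.502, Ordovician 41.6 → longest is Tonian (280 Myr).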